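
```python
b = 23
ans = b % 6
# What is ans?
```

Answer: 5

Derivation:
Trace (tracking ans):
b = 23  # -> b = 23
ans = b % 6  # -> ans = 5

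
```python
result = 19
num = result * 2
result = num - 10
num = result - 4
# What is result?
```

Answer: 28

Derivation:
Trace (tracking result):
result = 19  # -> result = 19
num = result * 2  # -> num = 38
result = num - 10  # -> result = 28
num = result - 4  # -> num = 24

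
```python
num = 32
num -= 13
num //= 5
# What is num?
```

Answer: 3

Derivation:
Trace (tracking num):
num = 32  # -> num = 32
num -= 13  # -> num = 19
num //= 5  # -> num = 3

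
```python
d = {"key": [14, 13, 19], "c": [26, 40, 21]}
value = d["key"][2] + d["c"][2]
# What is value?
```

Trace (tracking value):
d = {'key': [14, 13, 19], 'c': [26, 40, 21]}  # -> d = {'key': [14, 13, 19], 'c': [26, 40, 21]}
value = d['key'][2] + d['c'][2]  # -> value = 40

Answer: 40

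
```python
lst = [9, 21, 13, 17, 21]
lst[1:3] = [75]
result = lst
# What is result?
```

Answer: [9, 75, 17, 21]

Derivation:
Trace (tracking result):
lst = [9, 21, 13, 17, 21]  # -> lst = [9, 21, 13, 17, 21]
lst[1:3] = [75]  # -> lst = [9, 75, 17, 21]
result = lst  # -> result = [9, 75, 17, 21]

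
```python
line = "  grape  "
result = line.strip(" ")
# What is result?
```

Answer: 'grape'

Derivation:
Trace (tracking result):
line = '  grape  '  # -> line = '  grape  '
result = line.strip(' ')  # -> result = 'grape'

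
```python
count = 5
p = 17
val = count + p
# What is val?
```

Answer: 22

Derivation:
Trace (tracking val):
count = 5  # -> count = 5
p = 17  # -> p = 17
val = count + p  # -> val = 22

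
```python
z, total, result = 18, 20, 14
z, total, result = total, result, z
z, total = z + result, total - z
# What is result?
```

Trace (tracking result):
z, total, result = (18, 20, 14)  # -> z = 18, total = 20, result = 14
z, total, result = (total, result, z)  # -> z = 20, total = 14, result = 18
z, total = (z + result, total - z)  # -> z = 38, total = -6

Answer: 18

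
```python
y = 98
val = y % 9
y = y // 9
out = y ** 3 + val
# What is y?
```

Trace (tracking y):
y = 98  # -> y = 98
val = y % 9  # -> val = 8
y = y // 9  # -> y = 10
out = y ** 3 + val  # -> out = 1008

Answer: 10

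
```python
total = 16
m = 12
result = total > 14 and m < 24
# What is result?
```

Answer: True

Derivation:
Trace (tracking result):
total = 16  # -> total = 16
m = 12  # -> m = 12
result = total > 14 and m < 24  # -> result = True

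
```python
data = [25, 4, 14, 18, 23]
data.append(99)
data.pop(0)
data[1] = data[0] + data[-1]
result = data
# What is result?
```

Answer: [4, 103, 18, 23, 99]

Derivation:
Trace (tracking result):
data = [25, 4, 14, 18, 23]  # -> data = [25, 4, 14, 18, 23]
data.append(99)  # -> data = [25, 4, 14, 18, 23, 99]
data.pop(0)  # -> data = [4, 14, 18, 23, 99]
data[1] = data[0] + data[-1]  # -> data = [4, 103, 18, 23, 99]
result = data  # -> result = [4, 103, 18, 23, 99]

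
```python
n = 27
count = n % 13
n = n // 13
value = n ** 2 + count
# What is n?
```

Answer: 2

Derivation:
Trace (tracking n):
n = 27  # -> n = 27
count = n % 13  # -> count = 1
n = n // 13  # -> n = 2
value = n ** 2 + count  # -> value = 5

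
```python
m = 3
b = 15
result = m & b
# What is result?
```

Answer: 3

Derivation:
Trace (tracking result):
m = 3  # -> m = 3
b = 15  # -> b = 15
result = m & b  # -> result = 3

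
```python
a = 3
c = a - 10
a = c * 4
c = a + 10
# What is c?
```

Trace (tracking c):
a = 3  # -> a = 3
c = a - 10  # -> c = -7
a = c * 4  # -> a = -28
c = a + 10  # -> c = -18

Answer: -18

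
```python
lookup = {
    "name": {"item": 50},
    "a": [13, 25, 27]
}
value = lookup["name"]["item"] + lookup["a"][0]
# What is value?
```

Answer: 63

Derivation:
Trace (tracking value):
lookup = {'name': {'item': 50}, 'a': [13, 25, 27]}  # -> lookup = {'name': {'item': 50}, 'a': [13, 25, 27]}
value = lookup['name']['item'] + lookup['a'][0]  # -> value = 63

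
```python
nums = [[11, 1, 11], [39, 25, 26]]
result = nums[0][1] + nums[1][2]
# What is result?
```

Trace (tracking result):
nums = [[11, 1, 11], [39, 25, 26]]  # -> nums = [[11, 1, 11], [39, 25, 26]]
result = nums[0][1] + nums[1][2]  # -> result = 27

Answer: 27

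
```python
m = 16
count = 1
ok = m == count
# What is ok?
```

Trace (tracking ok):
m = 16  # -> m = 16
count = 1  # -> count = 1
ok = m == count  # -> ok = False

Answer: False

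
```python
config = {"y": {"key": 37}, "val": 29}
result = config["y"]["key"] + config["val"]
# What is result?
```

Trace (tracking result):
config = {'y': {'key': 37}, 'val': 29}  # -> config = {'y': {'key': 37}, 'val': 29}
result = config['y']['key'] + config['val']  # -> result = 66

Answer: 66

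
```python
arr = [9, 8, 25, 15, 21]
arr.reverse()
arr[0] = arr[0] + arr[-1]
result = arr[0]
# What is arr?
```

Trace (tracking arr):
arr = [9, 8, 25, 15, 21]  # -> arr = [9, 8, 25, 15, 21]
arr.reverse()  # -> arr = [21, 15, 25, 8, 9]
arr[0] = arr[0] + arr[-1]  # -> arr = [30, 15, 25, 8, 9]
result = arr[0]  # -> result = 30

Answer: [30, 15, 25, 8, 9]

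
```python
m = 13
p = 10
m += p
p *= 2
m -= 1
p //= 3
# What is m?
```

Answer: 22

Derivation:
Trace (tracking m):
m = 13  # -> m = 13
p = 10  # -> p = 10
m += p  # -> m = 23
p *= 2  # -> p = 20
m -= 1  # -> m = 22
p //= 3  # -> p = 6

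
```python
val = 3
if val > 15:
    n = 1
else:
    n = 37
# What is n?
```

Trace (tracking n):
val = 3  # -> val = 3
if val > 15:  # condition is False
else:
    n = 37  # -> n = 37

Answer: 37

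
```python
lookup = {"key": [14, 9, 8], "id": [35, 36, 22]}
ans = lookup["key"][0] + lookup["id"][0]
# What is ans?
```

Answer: 49

Derivation:
Trace (tracking ans):
lookup = {'key': [14, 9, 8], 'id': [35, 36, 22]}  # -> lookup = {'key': [14, 9, 8], 'id': [35, 36, 22]}
ans = lookup['key'][0] + lookup['id'][0]  # -> ans = 49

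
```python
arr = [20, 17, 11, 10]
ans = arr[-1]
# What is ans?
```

Answer: 10

Derivation:
Trace (tracking ans):
arr = [20, 17, 11, 10]  # -> arr = [20, 17, 11, 10]
ans = arr[-1]  # -> ans = 10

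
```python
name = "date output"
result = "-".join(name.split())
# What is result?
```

Answer: 'date-output'

Derivation:
Trace (tracking result):
name = 'date output'  # -> name = 'date output'
result = '-'.join(name.split())  # -> result = 'date-output'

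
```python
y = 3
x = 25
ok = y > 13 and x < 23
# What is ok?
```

Answer: False

Derivation:
Trace (tracking ok):
y = 3  # -> y = 3
x = 25  # -> x = 25
ok = y > 13 and x < 23  # -> ok = False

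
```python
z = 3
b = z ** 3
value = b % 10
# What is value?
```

Trace (tracking value):
z = 3  # -> z = 3
b = z ** 3  # -> b = 27
value = b % 10  # -> value = 7

Answer: 7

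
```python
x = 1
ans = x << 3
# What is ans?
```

Trace (tracking ans):
x = 1  # -> x = 1
ans = x << 3  # -> ans = 8

Answer: 8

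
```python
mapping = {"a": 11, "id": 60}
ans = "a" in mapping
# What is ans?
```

Answer: True

Derivation:
Trace (tracking ans):
mapping = {'a': 11, 'id': 60}  # -> mapping = {'a': 11, 'id': 60}
ans = 'a' in mapping  # -> ans = True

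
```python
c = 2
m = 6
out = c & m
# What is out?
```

Answer: 2

Derivation:
Trace (tracking out):
c = 2  # -> c = 2
m = 6  # -> m = 6
out = c & m  # -> out = 2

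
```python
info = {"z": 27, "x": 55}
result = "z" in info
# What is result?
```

Answer: True

Derivation:
Trace (tracking result):
info = {'z': 27, 'x': 55}  # -> info = {'z': 27, 'x': 55}
result = 'z' in info  # -> result = True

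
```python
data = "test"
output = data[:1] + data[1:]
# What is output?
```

Trace (tracking output):
data = 'test'  # -> data = 'test'
output = data[:1] + data[1:]  # -> output = 'test'

Answer: 'test'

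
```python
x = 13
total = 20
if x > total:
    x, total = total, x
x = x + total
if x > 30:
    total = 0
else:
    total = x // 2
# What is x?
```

Trace (tracking x):
x = 13  # -> x = 13
total = 20  # -> total = 20
if x > total:  # condition is False
x = x + total  # -> x = 33
if x > 30:  # condition is True
    total = 0  # -> total = 0

Answer: 33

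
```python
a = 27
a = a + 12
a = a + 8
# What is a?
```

Trace (tracking a):
a = 27  # -> a = 27
a = a + 12  # -> a = 39
a = a + 8  # -> a = 47

Answer: 47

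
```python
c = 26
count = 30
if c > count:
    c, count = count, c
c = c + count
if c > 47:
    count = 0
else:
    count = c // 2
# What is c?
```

Answer: 56

Derivation:
Trace (tracking c):
c = 26  # -> c = 26
count = 30  # -> count = 30
if c > count:  # condition is False
c = c + count  # -> c = 56
if c > 47:  # condition is True
    count = 0  # -> count = 0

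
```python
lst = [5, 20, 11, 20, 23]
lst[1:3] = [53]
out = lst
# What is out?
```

Answer: [5, 53, 20, 23]

Derivation:
Trace (tracking out):
lst = [5, 20, 11, 20, 23]  # -> lst = [5, 20, 11, 20, 23]
lst[1:3] = [53]  # -> lst = [5, 53, 20, 23]
out = lst  # -> out = [5, 53, 20, 23]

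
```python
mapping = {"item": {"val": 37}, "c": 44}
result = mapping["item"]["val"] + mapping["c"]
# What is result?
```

Trace (tracking result):
mapping = {'item': {'val': 37}, 'c': 44}  # -> mapping = {'item': {'val': 37}, 'c': 44}
result = mapping['item']['val'] + mapping['c']  # -> result = 81

Answer: 81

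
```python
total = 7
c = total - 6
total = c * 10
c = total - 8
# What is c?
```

Answer: 2

Derivation:
Trace (tracking c):
total = 7  # -> total = 7
c = total - 6  # -> c = 1
total = c * 10  # -> total = 10
c = total - 8  # -> c = 2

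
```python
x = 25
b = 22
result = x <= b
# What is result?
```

Answer: False

Derivation:
Trace (tracking result):
x = 25  # -> x = 25
b = 22  # -> b = 22
result = x <= b  # -> result = False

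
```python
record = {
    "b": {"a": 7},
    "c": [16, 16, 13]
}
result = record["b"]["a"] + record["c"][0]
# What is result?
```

Trace (tracking result):
record = {'b': {'a': 7}, 'c': [16, 16, 13]}  # -> record = {'b': {'a': 7}, 'c': [16, 16, 13]}
result = record['b']['a'] + record['c'][0]  # -> result = 23

Answer: 23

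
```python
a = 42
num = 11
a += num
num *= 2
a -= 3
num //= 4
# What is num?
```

Answer: 5

Derivation:
Trace (tracking num):
a = 42  # -> a = 42
num = 11  # -> num = 11
a += num  # -> a = 53
num *= 2  # -> num = 22
a -= 3  # -> a = 50
num //= 4  # -> num = 5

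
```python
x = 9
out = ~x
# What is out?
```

Trace (tracking out):
x = 9  # -> x = 9
out = ~x  # -> out = -10

Answer: -10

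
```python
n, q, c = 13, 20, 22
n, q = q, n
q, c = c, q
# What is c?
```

Answer: 13

Derivation:
Trace (tracking c):
n, q, c = (13, 20, 22)  # -> n = 13, q = 20, c = 22
n, q = (q, n)  # -> n = 20, q = 13
q, c = (c, q)  # -> q = 22, c = 13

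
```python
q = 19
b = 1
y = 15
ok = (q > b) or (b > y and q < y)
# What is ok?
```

Answer: True

Derivation:
Trace (tracking ok):
q = 19  # -> q = 19
b = 1  # -> b = 1
y = 15  # -> y = 15
ok = q > b or (b > y and q < y)  # -> ok = True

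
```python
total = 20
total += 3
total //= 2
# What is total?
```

Trace (tracking total):
total = 20  # -> total = 20
total += 3  # -> total = 23
total //= 2  # -> total = 11

Answer: 11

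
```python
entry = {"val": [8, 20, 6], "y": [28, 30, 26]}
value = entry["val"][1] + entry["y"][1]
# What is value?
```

Answer: 50

Derivation:
Trace (tracking value):
entry = {'val': [8, 20, 6], 'y': [28, 30, 26]}  # -> entry = {'val': [8, 20, 6], 'y': [28, 30, 26]}
value = entry['val'][1] + entry['y'][1]  # -> value = 50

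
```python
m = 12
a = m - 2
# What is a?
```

Answer: 10

Derivation:
Trace (tracking a):
m = 12  # -> m = 12
a = m - 2  # -> a = 10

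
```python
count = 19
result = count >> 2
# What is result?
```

Trace (tracking result):
count = 19  # -> count = 19
result = count >> 2  # -> result = 4

Answer: 4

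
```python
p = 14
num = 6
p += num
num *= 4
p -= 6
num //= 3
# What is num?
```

Answer: 8

Derivation:
Trace (tracking num):
p = 14  # -> p = 14
num = 6  # -> num = 6
p += num  # -> p = 20
num *= 4  # -> num = 24
p -= 6  # -> p = 14
num //= 3  # -> num = 8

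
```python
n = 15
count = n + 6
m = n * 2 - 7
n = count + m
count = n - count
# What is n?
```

Trace (tracking n):
n = 15  # -> n = 15
count = n + 6  # -> count = 21
m = n * 2 - 7  # -> m = 23
n = count + m  # -> n = 44
count = n - count  # -> count = 23

Answer: 44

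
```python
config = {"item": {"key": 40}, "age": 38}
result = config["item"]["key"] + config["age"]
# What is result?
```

Answer: 78

Derivation:
Trace (tracking result):
config = {'item': {'key': 40}, 'age': 38}  # -> config = {'item': {'key': 40}, 'age': 38}
result = config['item']['key'] + config['age']  # -> result = 78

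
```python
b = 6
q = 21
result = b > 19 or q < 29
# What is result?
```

Trace (tracking result):
b = 6  # -> b = 6
q = 21  # -> q = 21
result = b > 19 or q < 29  # -> result = True

Answer: True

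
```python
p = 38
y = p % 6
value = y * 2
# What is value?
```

Answer: 4

Derivation:
Trace (tracking value):
p = 38  # -> p = 38
y = p % 6  # -> y = 2
value = y * 2  # -> value = 4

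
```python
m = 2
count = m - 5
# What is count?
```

Answer: -3

Derivation:
Trace (tracking count):
m = 2  # -> m = 2
count = m - 5  # -> count = -3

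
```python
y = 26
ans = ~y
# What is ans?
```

Answer: -27

Derivation:
Trace (tracking ans):
y = 26  # -> y = 26
ans = ~y  # -> ans = -27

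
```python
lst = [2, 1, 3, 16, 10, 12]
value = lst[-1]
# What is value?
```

Trace (tracking value):
lst = [2, 1, 3, 16, 10, 12]  # -> lst = [2, 1, 3, 16, 10, 12]
value = lst[-1]  # -> value = 12

Answer: 12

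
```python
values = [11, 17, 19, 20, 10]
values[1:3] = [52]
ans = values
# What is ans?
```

Answer: [11, 52, 20, 10]

Derivation:
Trace (tracking ans):
values = [11, 17, 19, 20, 10]  # -> values = [11, 17, 19, 20, 10]
values[1:3] = [52]  # -> values = [11, 52, 20, 10]
ans = values  # -> ans = [11, 52, 20, 10]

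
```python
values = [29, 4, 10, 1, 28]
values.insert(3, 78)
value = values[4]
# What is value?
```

Trace (tracking value):
values = [29, 4, 10, 1, 28]  # -> values = [29, 4, 10, 1, 28]
values.insert(3, 78)  # -> values = [29, 4, 10, 78, 1, 28]
value = values[4]  # -> value = 1

Answer: 1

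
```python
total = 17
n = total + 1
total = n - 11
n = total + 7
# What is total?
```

Trace (tracking total):
total = 17  # -> total = 17
n = total + 1  # -> n = 18
total = n - 11  # -> total = 7
n = total + 7  # -> n = 14

Answer: 7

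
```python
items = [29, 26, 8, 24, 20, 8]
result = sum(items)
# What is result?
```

Answer: 115

Derivation:
Trace (tracking result):
items = [29, 26, 8, 24, 20, 8]  # -> items = [29, 26, 8, 24, 20, 8]
result = sum(items)  # -> result = 115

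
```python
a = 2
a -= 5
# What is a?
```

Trace (tracking a):
a = 2  # -> a = 2
a -= 5  # -> a = -3

Answer: -3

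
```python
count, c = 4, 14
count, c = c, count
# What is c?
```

Trace (tracking c):
count, c = (4, 14)  # -> count = 4, c = 14
count, c = (c, count)  # -> count = 14, c = 4

Answer: 4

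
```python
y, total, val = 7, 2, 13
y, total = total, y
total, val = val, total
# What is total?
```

Trace (tracking total):
y, total, val = (7, 2, 13)  # -> y = 7, total = 2, val = 13
y, total = (total, y)  # -> y = 2, total = 7
total, val = (val, total)  # -> total = 13, val = 7

Answer: 13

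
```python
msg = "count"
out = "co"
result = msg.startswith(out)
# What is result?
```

Answer: True

Derivation:
Trace (tracking result):
msg = 'count'  # -> msg = 'count'
out = 'co'  # -> out = 'co'
result = msg.startswith(out)  # -> result = True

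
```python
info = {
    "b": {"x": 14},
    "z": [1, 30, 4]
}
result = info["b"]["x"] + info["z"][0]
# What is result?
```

Trace (tracking result):
info = {'b': {'x': 14}, 'z': [1, 30, 4]}  # -> info = {'b': {'x': 14}, 'z': [1, 30, 4]}
result = info['b']['x'] + info['z'][0]  # -> result = 15

Answer: 15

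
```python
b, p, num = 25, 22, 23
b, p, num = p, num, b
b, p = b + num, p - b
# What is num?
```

Answer: 25

Derivation:
Trace (tracking num):
b, p, num = (25, 22, 23)  # -> b = 25, p = 22, num = 23
b, p, num = (p, num, b)  # -> b = 22, p = 23, num = 25
b, p = (b + num, p - b)  # -> b = 47, p = 1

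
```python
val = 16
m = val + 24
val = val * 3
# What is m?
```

Answer: 40

Derivation:
Trace (tracking m):
val = 16  # -> val = 16
m = val + 24  # -> m = 40
val = val * 3  # -> val = 48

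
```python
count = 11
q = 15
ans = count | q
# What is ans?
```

Answer: 15

Derivation:
Trace (tracking ans):
count = 11  # -> count = 11
q = 15  # -> q = 15
ans = count | q  # -> ans = 15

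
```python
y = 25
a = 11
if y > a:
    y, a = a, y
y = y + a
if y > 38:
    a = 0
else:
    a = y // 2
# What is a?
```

Trace (tracking a):
y = 25  # -> y = 25
a = 11  # -> a = 11
if y > a:  # condition is True
    y, a = (a, y)  # -> y = 11, a = 25
y = y + a  # -> y = 36
if y > 38:  # condition is False
else:
    a = y // 2  # -> a = 18

Answer: 18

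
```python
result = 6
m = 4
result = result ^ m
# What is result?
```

Answer: 2

Derivation:
Trace (tracking result):
result = 6  # -> result = 6
m = 4  # -> m = 4
result = result ^ m  # -> result = 2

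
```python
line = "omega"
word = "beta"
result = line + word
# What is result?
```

Trace (tracking result):
line = 'omega'  # -> line = 'omega'
word = 'beta'  # -> word = 'beta'
result = line + word  # -> result = 'omegabeta'

Answer: 'omegabeta'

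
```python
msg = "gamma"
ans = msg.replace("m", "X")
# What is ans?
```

Answer: 'gaXXa'

Derivation:
Trace (tracking ans):
msg = 'gamma'  # -> msg = 'gamma'
ans = msg.replace('m', 'X')  # -> ans = 'gaXXa'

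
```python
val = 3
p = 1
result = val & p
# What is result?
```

Answer: 1

Derivation:
Trace (tracking result):
val = 3  # -> val = 3
p = 1  # -> p = 1
result = val & p  # -> result = 1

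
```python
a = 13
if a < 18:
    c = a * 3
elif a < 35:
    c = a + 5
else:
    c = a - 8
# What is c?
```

Trace (tracking c):
a = 13  # -> a = 13
if a < 18:  # condition is True
    c = a * 3  # -> c = 39

Answer: 39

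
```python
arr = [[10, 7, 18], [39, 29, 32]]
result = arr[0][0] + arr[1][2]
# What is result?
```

Answer: 42

Derivation:
Trace (tracking result):
arr = [[10, 7, 18], [39, 29, 32]]  # -> arr = [[10, 7, 18], [39, 29, 32]]
result = arr[0][0] + arr[1][2]  # -> result = 42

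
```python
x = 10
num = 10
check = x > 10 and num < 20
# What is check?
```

Answer: False

Derivation:
Trace (tracking check):
x = 10  # -> x = 10
num = 10  # -> num = 10
check = x > 10 and num < 20  # -> check = False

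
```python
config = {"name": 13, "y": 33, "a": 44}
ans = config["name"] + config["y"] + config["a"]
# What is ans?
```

Answer: 90

Derivation:
Trace (tracking ans):
config = {'name': 13, 'y': 33, 'a': 44}  # -> config = {'name': 13, 'y': 33, 'a': 44}
ans = config['name'] + config['y'] + config['a']  # -> ans = 90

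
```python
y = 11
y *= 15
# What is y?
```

Answer: 165

Derivation:
Trace (tracking y):
y = 11  # -> y = 11
y *= 15  # -> y = 165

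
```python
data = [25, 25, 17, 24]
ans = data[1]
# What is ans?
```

Answer: 25

Derivation:
Trace (tracking ans):
data = [25, 25, 17, 24]  # -> data = [25, 25, 17, 24]
ans = data[1]  # -> ans = 25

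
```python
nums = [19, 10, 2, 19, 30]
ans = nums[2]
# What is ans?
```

Answer: 2

Derivation:
Trace (tracking ans):
nums = [19, 10, 2, 19, 30]  # -> nums = [19, 10, 2, 19, 30]
ans = nums[2]  # -> ans = 2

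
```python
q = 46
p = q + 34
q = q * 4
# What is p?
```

Answer: 80

Derivation:
Trace (tracking p):
q = 46  # -> q = 46
p = q + 34  # -> p = 80
q = q * 4  # -> q = 184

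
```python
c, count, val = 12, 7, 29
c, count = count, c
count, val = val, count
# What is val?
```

Trace (tracking val):
c, count, val = (12, 7, 29)  # -> c = 12, count = 7, val = 29
c, count = (count, c)  # -> c = 7, count = 12
count, val = (val, count)  # -> count = 29, val = 12

Answer: 12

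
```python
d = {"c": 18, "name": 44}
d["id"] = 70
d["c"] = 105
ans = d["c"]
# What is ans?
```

Trace (tracking ans):
d = {'c': 18, 'name': 44}  # -> d = {'c': 18, 'name': 44}
d['id'] = 70  # -> d = {'c': 18, 'name': 44, 'id': 70}
d['c'] = 105  # -> d = {'c': 105, 'name': 44, 'id': 70}
ans = d['c']  # -> ans = 105

Answer: 105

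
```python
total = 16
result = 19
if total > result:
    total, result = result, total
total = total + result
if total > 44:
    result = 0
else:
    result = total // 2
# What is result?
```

Answer: 17

Derivation:
Trace (tracking result):
total = 16  # -> total = 16
result = 19  # -> result = 19
if total > result:  # condition is False
total = total + result  # -> total = 35
if total > 44:  # condition is False
else:
    result = total // 2  # -> result = 17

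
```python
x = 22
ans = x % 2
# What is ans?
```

Answer: 0

Derivation:
Trace (tracking ans):
x = 22  # -> x = 22
ans = x % 2  # -> ans = 0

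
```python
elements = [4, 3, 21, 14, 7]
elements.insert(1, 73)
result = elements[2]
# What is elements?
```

Answer: [4, 73, 3, 21, 14, 7]

Derivation:
Trace (tracking elements):
elements = [4, 3, 21, 14, 7]  # -> elements = [4, 3, 21, 14, 7]
elements.insert(1, 73)  # -> elements = [4, 73, 3, 21, 14, 7]
result = elements[2]  # -> result = 3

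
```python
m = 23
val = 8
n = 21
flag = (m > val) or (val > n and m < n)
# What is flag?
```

Answer: True

Derivation:
Trace (tracking flag):
m = 23  # -> m = 23
val = 8  # -> val = 8
n = 21  # -> n = 21
flag = m > val or (val > n and m < n)  # -> flag = True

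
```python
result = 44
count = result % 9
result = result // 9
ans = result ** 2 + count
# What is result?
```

Answer: 4

Derivation:
Trace (tracking result):
result = 44  # -> result = 44
count = result % 9  # -> count = 8
result = result // 9  # -> result = 4
ans = result ** 2 + count  # -> ans = 24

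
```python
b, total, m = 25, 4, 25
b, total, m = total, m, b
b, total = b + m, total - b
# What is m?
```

Trace (tracking m):
b, total, m = (25, 4, 25)  # -> b = 25, total = 4, m = 25
b, total, m = (total, m, b)  # -> b = 4, total = 25, m = 25
b, total = (b + m, total - b)  # -> b = 29, total = 21

Answer: 25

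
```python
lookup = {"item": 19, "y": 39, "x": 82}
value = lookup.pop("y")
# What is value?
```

Trace (tracking value):
lookup = {'item': 19, 'y': 39, 'x': 82}  # -> lookup = {'item': 19, 'y': 39, 'x': 82}
value = lookup.pop('y')  # -> value = 39

Answer: 39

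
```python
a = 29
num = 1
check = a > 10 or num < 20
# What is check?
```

Answer: True

Derivation:
Trace (tracking check):
a = 29  # -> a = 29
num = 1  # -> num = 1
check = a > 10 or num < 20  # -> check = True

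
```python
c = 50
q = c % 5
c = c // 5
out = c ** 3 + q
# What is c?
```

Trace (tracking c):
c = 50  # -> c = 50
q = c % 5  # -> q = 0
c = c // 5  # -> c = 10
out = c ** 3 + q  # -> out = 1000

Answer: 10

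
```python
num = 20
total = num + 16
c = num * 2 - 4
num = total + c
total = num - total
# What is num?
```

Trace (tracking num):
num = 20  # -> num = 20
total = num + 16  # -> total = 36
c = num * 2 - 4  # -> c = 36
num = total + c  # -> num = 72
total = num - total  # -> total = 36

Answer: 72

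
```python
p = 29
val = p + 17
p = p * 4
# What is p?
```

Trace (tracking p):
p = 29  # -> p = 29
val = p + 17  # -> val = 46
p = p * 4  # -> p = 116

Answer: 116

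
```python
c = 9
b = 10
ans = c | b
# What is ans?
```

Answer: 11

Derivation:
Trace (tracking ans):
c = 9  # -> c = 9
b = 10  # -> b = 10
ans = c | b  # -> ans = 11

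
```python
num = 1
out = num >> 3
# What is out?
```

Answer: 0

Derivation:
Trace (tracking out):
num = 1  # -> num = 1
out = num >> 3  # -> out = 0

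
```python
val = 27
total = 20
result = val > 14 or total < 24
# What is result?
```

Answer: True

Derivation:
Trace (tracking result):
val = 27  # -> val = 27
total = 20  # -> total = 20
result = val > 14 or total < 24  # -> result = True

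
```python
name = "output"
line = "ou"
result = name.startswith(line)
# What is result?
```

Trace (tracking result):
name = 'output'  # -> name = 'output'
line = 'ou'  # -> line = 'ou'
result = name.startswith(line)  # -> result = True

Answer: True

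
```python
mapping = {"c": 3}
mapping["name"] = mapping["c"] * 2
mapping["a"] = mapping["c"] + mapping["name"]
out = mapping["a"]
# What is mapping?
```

Answer: {'c': 3, 'name': 6, 'a': 9}

Derivation:
Trace (tracking mapping):
mapping = {'c': 3}  # -> mapping = {'c': 3}
mapping['name'] = mapping['c'] * 2  # -> mapping = {'c': 3, 'name': 6}
mapping['a'] = mapping['c'] + mapping['name']  # -> mapping = {'c': 3, 'name': 6, 'a': 9}
out = mapping['a']  # -> out = 9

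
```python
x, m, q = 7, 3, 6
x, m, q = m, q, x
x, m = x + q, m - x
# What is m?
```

Answer: 3

Derivation:
Trace (tracking m):
x, m, q = (7, 3, 6)  # -> x = 7, m = 3, q = 6
x, m, q = (m, q, x)  # -> x = 3, m = 6, q = 7
x, m = (x + q, m - x)  # -> x = 10, m = 3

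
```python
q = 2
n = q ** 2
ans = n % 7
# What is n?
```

Trace (tracking n):
q = 2  # -> q = 2
n = q ** 2  # -> n = 4
ans = n % 7  # -> ans = 4

Answer: 4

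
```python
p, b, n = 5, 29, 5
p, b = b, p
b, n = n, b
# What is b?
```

Trace (tracking b):
p, b, n = (5, 29, 5)  # -> p = 5, b = 29, n = 5
p, b = (b, p)  # -> p = 29, b = 5
b, n = (n, b)  # -> b = 5, n = 5

Answer: 5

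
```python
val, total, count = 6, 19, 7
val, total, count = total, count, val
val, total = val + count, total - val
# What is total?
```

Answer: -12

Derivation:
Trace (tracking total):
val, total, count = (6, 19, 7)  # -> val = 6, total = 19, count = 7
val, total, count = (total, count, val)  # -> val = 19, total = 7, count = 6
val, total = (val + count, total - val)  # -> val = 25, total = -12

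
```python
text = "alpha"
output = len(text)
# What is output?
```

Trace (tracking output):
text = 'alpha'  # -> text = 'alpha'
output = len(text)  # -> output = 5

Answer: 5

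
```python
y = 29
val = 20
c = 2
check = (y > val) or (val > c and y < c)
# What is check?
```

Answer: True

Derivation:
Trace (tracking check):
y = 29  # -> y = 29
val = 20  # -> val = 20
c = 2  # -> c = 2
check = y > val or (val > c and y < c)  # -> check = True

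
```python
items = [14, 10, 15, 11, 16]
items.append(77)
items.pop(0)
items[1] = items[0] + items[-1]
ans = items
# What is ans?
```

Trace (tracking ans):
items = [14, 10, 15, 11, 16]  # -> items = [14, 10, 15, 11, 16]
items.append(77)  # -> items = [14, 10, 15, 11, 16, 77]
items.pop(0)  # -> items = [10, 15, 11, 16, 77]
items[1] = items[0] + items[-1]  # -> items = [10, 87, 11, 16, 77]
ans = items  # -> ans = [10, 87, 11, 16, 77]

Answer: [10, 87, 11, 16, 77]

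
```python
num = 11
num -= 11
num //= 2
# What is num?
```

Answer: 0

Derivation:
Trace (tracking num):
num = 11  # -> num = 11
num -= 11  # -> num = 0
num //= 2  # -> num = 0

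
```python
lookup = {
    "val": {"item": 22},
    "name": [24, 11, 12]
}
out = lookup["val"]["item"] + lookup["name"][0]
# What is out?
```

Trace (tracking out):
lookup = {'val': {'item': 22}, 'name': [24, 11, 12]}  # -> lookup = {'val': {'item': 22}, 'name': [24, 11, 12]}
out = lookup['val']['item'] + lookup['name'][0]  # -> out = 46

Answer: 46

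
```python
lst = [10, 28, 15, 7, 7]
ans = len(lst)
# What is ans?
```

Answer: 5

Derivation:
Trace (tracking ans):
lst = [10, 28, 15, 7, 7]  # -> lst = [10, 28, 15, 7, 7]
ans = len(lst)  # -> ans = 5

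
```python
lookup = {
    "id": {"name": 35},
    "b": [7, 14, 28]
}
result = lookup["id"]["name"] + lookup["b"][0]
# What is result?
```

Answer: 42

Derivation:
Trace (tracking result):
lookup = {'id': {'name': 35}, 'b': [7, 14, 28]}  # -> lookup = {'id': {'name': 35}, 'b': [7, 14, 28]}
result = lookup['id']['name'] + lookup['b'][0]  # -> result = 42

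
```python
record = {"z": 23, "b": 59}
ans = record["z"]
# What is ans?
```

Trace (tracking ans):
record = {'z': 23, 'b': 59}  # -> record = {'z': 23, 'b': 59}
ans = record['z']  # -> ans = 23

Answer: 23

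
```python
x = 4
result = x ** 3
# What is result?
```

Answer: 64

Derivation:
Trace (tracking result):
x = 4  # -> x = 4
result = x ** 3  # -> result = 64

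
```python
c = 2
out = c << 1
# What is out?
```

Answer: 4

Derivation:
Trace (tracking out):
c = 2  # -> c = 2
out = c << 1  # -> out = 4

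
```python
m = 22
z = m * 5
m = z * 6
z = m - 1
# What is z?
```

Trace (tracking z):
m = 22  # -> m = 22
z = m * 5  # -> z = 110
m = z * 6  # -> m = 660
z = m - 1  # -> z = 659

Answer: 659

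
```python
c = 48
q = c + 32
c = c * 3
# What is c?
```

Answer: 144

Derivation:
Trace (tracking c):
c = 48  # -> c = 48
q = c + 32  # -> q = 80
c = c * 3  # -> c = 144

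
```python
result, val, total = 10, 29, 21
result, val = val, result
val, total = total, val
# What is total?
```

Answer: 10

Derivation:
Trace (tracking total):
result, val, total = (10, 29, 21)  # -> result = 10, val = 29, total = 21
result, val = (val, result)  # -> result = 29, val = 10
val, total = (total, val)  # -> val = 21, total = 10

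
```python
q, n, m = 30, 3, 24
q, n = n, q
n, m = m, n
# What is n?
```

Answer: 24

Derivation:
Trace (tracking n):
q, n, m = (30, 3, 24)  # -> q = 30, n = 3, m = 24
q, n = (n, q)  # -> q = 3, n = 30
n, m = (m, n)  # -> n = 24, m = 30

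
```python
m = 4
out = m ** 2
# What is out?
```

Trace (tracking out):
m = 4  # -> m = 4
out = m ** 2  # -> out = 16

Answer: 16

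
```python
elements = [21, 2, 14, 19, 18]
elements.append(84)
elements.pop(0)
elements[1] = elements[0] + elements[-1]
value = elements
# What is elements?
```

Trace (tracking elements):
elements = [21, 2, 14, 19, 18]  # -> elements = [21, 2, 14, 19, 18]
elements.append(84)  # -> elements = [21, 2, 14, 19, 18, 84]
elements.pop(0)  # -> elements = [2, 14, 19, 18, 84]
elements[1] = elements[0] + elements[-1]  # -> elements = [2, 86, 19, 18, 84]
value = elements  # -> value = [2, 86, 19, 18, 84]

Answer: [2, 86, 19, 18, 84]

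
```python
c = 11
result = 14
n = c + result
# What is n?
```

Answer: 25

Derivation:
Trace (tracking n):
c = 11  # -> c = 11
result = 14  # -> result = 14
n = c + result  # -> n = 25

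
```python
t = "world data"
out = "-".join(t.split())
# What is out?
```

Answer: 'world-data'

Derivation:
Trace (tracking out):
t = 'world data'  # -> t = 'world data'
out = '-'.join(t.split())  # -> out = 'world-data'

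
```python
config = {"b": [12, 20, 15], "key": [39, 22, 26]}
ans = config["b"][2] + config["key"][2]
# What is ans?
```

Trace (tracking ans):
config = {'b': [12, 20, 15], 'key': [39, 22, 26]}  # -> config = {'b': [12, 20, 15], 'key': [39, 22, 26]}
ans = config['b'][2] + config['key'][2]  # -> ans = 41

Answer: 41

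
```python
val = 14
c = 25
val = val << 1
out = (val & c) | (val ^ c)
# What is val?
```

Answer: 28

Derivation:
Trace (tracking val):
val = 14  # -> val = 14
c = 25  # -> c = 25
val = val << 1  # -> val = 28
out = val & c | val ^ c  # -> out = 29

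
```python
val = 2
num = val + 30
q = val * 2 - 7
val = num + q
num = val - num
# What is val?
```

Trace (tracking val):
val = 2  # -> val = 2
num = val + 30  # -> num = 32
q = val * 2 - 7  # -> q = -3
val = num + q  # -> val = 29
num = val - num  # -> num = -3

Answer: 29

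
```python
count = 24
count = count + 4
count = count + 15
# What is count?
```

Answer: 43

Derivation:
Trace (tracking count):
count = 24  # -> count = 24
count = count + 4  # -> count = 28
count = count + 15  # -> count = 43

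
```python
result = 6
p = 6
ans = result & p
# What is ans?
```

Trace (tracking ans):
result = 6  # -> result = 6
p = 6  # -> p = 6
ans = result & p  # -> ans = 6

Answer: 6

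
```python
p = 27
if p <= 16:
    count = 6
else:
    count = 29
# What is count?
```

Trace (tracking count):
p = 27  # -> p = 27
if p <= 16:  # condition is False
else:
    count = 29  # -> count = 29

Answer: 29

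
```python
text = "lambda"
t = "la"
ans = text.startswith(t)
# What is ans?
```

Answer: True

Derivation:
Trace (tracking ans):
text = 'lambda'  # -> text = 'lambda'
t = 'la'  # -> t = 'la'
ans = text.startswith(t)  # -> ans = True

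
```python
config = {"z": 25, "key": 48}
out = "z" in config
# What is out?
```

Trace (tracking out):
config = {'z': 25, 'key': 48}  # -> config = {'z': 25, 'key': 48}
out = 'z' in config  # -> out = True

Answer: True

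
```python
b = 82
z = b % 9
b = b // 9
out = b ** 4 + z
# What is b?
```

Trace (tracking b):
b = 82  # -> b = 82
z = b % 9  # -> z = 1
b = b // 9  # -> b = 9
out = b ** 4 + z  # -> out = 6562

Answer: 9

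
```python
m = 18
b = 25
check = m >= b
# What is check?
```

Answer: False

Derivation:
Trace (tracking check):
m = 18  # -> m = 18
b = 25  # -> b = 25
check = m >= b  # -> check = False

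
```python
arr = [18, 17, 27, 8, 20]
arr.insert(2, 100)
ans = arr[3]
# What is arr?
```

Trace (tracking arr):
arr = [18, 17, 27, 8, 20]  # -> arr = [18, 17, 27, 8, 20]
arr.insert(2, 100)  # -> arr = [18, 17, 100, 27, 8, 20]
ans = arr[3]  # -> ans = 27

Answer: [18, 17, 100, 27, 8, 20]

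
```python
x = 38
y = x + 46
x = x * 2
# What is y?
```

Answer: 84

Derivation:
Trace (tracking y):
x = 38  # -> x = 38
y = x + 46  # -> y = 84
x = x * 2  # -> x = 76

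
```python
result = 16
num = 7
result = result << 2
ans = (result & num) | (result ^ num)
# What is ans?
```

Answer: 71

Derivation:
Trace (tracking ans):
result = 16  # -> result = 16
num = 7  # -> num = 7
result = result << 2  # -> result = 64
ans = result & num | result ^ num  # -> ans = 71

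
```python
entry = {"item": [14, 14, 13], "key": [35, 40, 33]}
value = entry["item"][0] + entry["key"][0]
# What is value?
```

Answer: 49

Derivation:
Trace (tracking value):
entry = {'item': [14, 14, 13], 'key': [35, 40, 33]}  # -> entry = {'item': [14, 14, 13], 'key': [35, 40, 33]}
value = entry['item'][0] + entry['key'][0]  # -> value = 49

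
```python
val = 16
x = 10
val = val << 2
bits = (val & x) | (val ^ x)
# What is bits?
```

Trace (tracking bits):
val = 16  # -> val = 16
x = 10  # -> x = 10
val = val << 2  # -> val = 64
bits = val & x | val ^ x  # -> bits = 74

Answer: 74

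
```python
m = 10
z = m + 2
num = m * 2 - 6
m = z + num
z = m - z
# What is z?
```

Trace (tracking z):
m = 10  # -> m = 10
z = m + 2  # -> z = 12
num = m * 2 - 6  # -> num = 14
m = z + num  # -> m = 26
z = m - z  # -> z = 14

Answer: 14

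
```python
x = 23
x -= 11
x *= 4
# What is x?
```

Answer: 48

Derivation:
Trace (tracking x):
x = 23  # -> x = 23
x -= 11  # -> x = 12
x *= 4  # -> x = 48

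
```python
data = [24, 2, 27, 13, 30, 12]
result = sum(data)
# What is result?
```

Trace (tracking result):
data = [24, 2, 27, 13, 30, 12]  # -> data = [24, 2, 27, 13, 30, 12]
result = sum(data)  # -> result = 108

Answer: 108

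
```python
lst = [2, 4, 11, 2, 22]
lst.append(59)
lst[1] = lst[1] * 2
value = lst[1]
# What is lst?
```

Trace (tracking lst):
lst = [2, 4, 11, 2, 22]  # -> lst = [2, 4, 11, 2, 22]
lst.append(59)  # -> lst = [2, 4, 11, 2, 22, 59]
lst[1] = lst[1] * 2  # -> lst = [2, 8, 11, 2, 22, 59]
value = lst[1]  # -> value = 8

Answer: [2, 8, 11, 2, 22, 59]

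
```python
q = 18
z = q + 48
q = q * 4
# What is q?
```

Trace (tracking q):
q = 18  # -> q = 18
z = q + 48  # -> z = 66
q = q * 4  # -> q = 72

Answer: 72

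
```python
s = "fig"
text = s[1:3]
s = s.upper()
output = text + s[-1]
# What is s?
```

Trace (tracking s):
s = 'fig'  # -> s = 'fig'
text = s[1:3]  # -> text = 'ig'
s = s.upper()  # -> s = 'FIG'
output = text + s[-1]  # -> output = 'igG'

Answer: 'FIG'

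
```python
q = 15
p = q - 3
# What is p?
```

Answer: 12

Derivation:
Trace (tracking p):
q = 15  # -> q = 15
p = q - 3  # -> p = 12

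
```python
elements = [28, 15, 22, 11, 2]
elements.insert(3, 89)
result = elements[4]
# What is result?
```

Trace (tracking result):
elements = [28, 15, 22, 11, 2]  # -> elements = [28, 15, 22, 11, 2]
elements.insert(3, 89)  # -> elements = [28, 15, 22, 89, 11, 2]
result = elements[4]  # -> result = 11

Answer: 11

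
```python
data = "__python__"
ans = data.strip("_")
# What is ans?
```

Trace (tracking ans):
data = '__python__'  # -> data = '__python__'
ans = data.strip('_')  # -> ans = 'python'

Answer: 'python'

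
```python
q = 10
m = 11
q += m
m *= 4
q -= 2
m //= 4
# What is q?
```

Trace (tracking q):
q = 10  # -> q = 10
m = 11  # -> m = 11
q += m  # -> q = 21
m *= 4  # -> m = 44
q -= 2  # -> q = 19
m //= 4  # -> m = 11

Answer: 19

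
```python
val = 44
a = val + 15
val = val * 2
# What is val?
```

Answer: 88

Derivation:
Trace (tracking val):
val = 44  # -> val = 44
a = val + 15  # -> a = 59
val = val * 2  # -> val = 88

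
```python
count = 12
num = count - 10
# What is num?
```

Trace (tracking num):
count = 12  # -> count = 12
num = count - 10  # -> num = 2

Answer: 2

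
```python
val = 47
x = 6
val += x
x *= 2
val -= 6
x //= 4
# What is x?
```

Answer: 3

Derivation:
Trace (tracking x):
val = 47  # -> val = 47
x = 6  # -> x = 6
val += x  # -> val = 53
x *= 2  # -> x = 12
val -= 6  # -> val = 47
x //= 4  # -> x = 3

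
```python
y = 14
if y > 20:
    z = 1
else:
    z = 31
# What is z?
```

Trace (tracking z):
y = 14  # -> y = 14
if y > 20:  # condition is False
else:
    z = 31  # -> z = 31

Answer: 31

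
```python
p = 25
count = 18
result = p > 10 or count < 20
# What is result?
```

Answer: True

Derivation:
Trace (tracking result):
p = 25  # -> p = 25
count = 18  # -> count = 18
result = p > 10 or count < 20  # -> result = True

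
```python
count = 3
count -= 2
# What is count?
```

Answer: 1

Derivation:
Trace (tracking count):
count = 3  # -> count = 3
count -= 2  # -> count = 1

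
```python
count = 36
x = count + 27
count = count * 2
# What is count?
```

Answer: 72

Derivation:
Trace (tracking count):
count = 36  # -> count = 36
x = count + 27  # -> x = 63
count = count * 2  # -> count = 72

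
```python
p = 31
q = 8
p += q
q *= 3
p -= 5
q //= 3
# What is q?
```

Trace (tracking q):
p = 31  # -> p = 31
q = 8  # -> q = 8
p += q  # -> p = 39
q *= 3  # -> q = 24
p -= 5  # -> p = 34
q //= 3  # -> q = 8

Answer: 8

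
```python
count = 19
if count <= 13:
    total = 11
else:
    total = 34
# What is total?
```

Trace (tracking total):
count = 19  # -> count = 19
if count <= 13:  # condition is False
else:
    total = 34  # -> total = 34

Answer: 34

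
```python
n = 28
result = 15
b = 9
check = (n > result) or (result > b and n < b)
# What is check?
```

Trace (tracking check):
n = 28  # -> n = 28
result = 15  # -> result = 15
b = 9  # -> b = 9
check = n > result or (result > b and n < b)  # -> check = True

Answer: True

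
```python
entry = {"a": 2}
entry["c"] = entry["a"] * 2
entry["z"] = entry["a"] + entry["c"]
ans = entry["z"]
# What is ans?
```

Trace (tracking ans):
entry = {'a': 2}  # -> entry = {'a': 2}
entry['c'] = entry['a'] * 2  # -> entry = {'a': 2, 'c': 4}
entry['z'] = entry['a'] + entry['c']  # -> entry = {'a': 2, 'c': 4, 'z': 6}
ans = entry['z']  # -> ans = 6

Answer: 6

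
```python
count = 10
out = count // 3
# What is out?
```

Trace (tracking out):
count = 10  # -> count = 10
out = count // 3  # -> out = 3

Answer: 3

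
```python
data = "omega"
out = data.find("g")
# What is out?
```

Answer: 3

Derivation:
Trace (tracking out):
data = 'omega'  # -> data = 'omega'
out = data.find('g')  # -> out = 3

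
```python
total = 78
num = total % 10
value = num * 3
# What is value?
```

Answer: 24

Derivation:
Trace (tracking value):
total = 78  # -> total = 78
num = total % 10  # -> num = 8
value = num * 3  # -> value = 24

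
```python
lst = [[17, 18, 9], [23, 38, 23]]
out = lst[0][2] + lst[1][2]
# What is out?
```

Trace (tracking out):
lst = [[17, 18, 9], [23, 38, 23]]  # -> lst = [[17, 18, 9], [23, 38, 23]]
out = lst[0][2] + lst[1][2]  # -> out = 32

Answer: 32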